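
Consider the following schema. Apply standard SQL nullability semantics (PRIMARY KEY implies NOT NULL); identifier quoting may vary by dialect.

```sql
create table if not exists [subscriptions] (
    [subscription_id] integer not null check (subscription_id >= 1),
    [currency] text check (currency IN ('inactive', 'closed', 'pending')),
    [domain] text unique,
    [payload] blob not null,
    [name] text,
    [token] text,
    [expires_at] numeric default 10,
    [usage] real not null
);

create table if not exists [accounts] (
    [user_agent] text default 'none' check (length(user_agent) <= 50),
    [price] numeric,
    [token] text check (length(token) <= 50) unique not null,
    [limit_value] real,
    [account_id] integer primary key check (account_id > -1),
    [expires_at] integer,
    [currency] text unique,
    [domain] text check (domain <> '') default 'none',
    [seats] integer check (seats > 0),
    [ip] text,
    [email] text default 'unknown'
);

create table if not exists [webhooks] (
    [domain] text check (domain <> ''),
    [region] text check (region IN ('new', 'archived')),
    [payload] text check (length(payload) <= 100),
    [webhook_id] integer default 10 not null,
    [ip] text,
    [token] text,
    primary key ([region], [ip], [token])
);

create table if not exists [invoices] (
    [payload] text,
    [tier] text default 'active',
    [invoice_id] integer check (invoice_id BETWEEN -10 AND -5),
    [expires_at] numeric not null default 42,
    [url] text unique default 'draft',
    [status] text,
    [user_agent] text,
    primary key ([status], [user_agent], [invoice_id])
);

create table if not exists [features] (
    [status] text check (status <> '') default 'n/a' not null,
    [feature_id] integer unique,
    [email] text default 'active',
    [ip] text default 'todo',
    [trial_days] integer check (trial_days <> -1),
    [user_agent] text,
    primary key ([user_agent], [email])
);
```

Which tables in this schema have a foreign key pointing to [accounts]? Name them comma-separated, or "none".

none

No REFERENCES clause anywhere in the schema names accounts.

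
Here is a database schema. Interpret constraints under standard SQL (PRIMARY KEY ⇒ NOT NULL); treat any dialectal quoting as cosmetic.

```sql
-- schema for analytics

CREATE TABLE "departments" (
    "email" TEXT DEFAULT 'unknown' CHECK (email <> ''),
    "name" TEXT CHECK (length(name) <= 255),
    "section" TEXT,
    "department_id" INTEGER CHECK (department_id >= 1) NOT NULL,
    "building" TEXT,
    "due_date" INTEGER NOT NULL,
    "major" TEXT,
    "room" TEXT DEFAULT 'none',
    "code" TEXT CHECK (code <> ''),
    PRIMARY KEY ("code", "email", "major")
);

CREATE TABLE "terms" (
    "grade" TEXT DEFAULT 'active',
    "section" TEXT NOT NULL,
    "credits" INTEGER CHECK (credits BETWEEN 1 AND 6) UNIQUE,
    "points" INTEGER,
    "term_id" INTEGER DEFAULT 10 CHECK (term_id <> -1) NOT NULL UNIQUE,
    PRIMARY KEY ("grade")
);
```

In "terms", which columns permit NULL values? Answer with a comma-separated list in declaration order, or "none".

- grade: part of the PRIMARY KEY, which implies NOT NULL → not nullable.
- section: declared NOT NULL → not nullable.
- credits: CHECK does not forbid NULL (a CHECK constraint passes when its expression is NULL) → nullable.
- points: no NOT NULL constraint applies → nullable.
- term_id: declared NOT NULL → not nullable.

credits, points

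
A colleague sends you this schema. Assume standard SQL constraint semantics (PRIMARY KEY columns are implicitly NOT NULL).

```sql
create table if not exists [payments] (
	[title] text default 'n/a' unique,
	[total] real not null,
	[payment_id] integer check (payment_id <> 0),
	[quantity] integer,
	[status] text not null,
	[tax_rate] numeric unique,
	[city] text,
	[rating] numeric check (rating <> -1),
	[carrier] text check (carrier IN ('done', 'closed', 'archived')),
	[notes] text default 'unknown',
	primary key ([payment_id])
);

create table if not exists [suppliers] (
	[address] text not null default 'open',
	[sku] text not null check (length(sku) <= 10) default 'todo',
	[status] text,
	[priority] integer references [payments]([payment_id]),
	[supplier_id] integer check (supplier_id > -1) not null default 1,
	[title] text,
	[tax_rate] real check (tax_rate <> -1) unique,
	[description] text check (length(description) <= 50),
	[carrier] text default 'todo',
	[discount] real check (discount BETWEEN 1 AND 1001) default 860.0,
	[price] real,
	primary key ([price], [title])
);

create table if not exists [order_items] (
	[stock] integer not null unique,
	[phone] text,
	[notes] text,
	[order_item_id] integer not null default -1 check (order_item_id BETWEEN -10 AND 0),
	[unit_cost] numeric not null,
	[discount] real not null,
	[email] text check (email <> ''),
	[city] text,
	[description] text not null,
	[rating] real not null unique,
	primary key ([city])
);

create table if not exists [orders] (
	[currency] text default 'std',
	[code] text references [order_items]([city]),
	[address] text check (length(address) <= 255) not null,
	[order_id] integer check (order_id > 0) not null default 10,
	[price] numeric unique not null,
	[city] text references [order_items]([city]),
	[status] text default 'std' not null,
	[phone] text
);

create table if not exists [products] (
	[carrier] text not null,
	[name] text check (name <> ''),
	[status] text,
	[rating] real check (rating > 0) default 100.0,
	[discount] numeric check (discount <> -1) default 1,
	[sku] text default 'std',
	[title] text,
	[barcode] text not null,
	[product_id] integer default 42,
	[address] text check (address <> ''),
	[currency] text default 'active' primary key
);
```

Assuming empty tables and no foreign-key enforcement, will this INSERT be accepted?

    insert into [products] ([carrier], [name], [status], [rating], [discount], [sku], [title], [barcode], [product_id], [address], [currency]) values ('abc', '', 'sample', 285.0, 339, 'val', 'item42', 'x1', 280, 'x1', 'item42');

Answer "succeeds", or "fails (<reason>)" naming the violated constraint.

The value '' for name violates CHECK (name <> '').

fails (CHECK on name)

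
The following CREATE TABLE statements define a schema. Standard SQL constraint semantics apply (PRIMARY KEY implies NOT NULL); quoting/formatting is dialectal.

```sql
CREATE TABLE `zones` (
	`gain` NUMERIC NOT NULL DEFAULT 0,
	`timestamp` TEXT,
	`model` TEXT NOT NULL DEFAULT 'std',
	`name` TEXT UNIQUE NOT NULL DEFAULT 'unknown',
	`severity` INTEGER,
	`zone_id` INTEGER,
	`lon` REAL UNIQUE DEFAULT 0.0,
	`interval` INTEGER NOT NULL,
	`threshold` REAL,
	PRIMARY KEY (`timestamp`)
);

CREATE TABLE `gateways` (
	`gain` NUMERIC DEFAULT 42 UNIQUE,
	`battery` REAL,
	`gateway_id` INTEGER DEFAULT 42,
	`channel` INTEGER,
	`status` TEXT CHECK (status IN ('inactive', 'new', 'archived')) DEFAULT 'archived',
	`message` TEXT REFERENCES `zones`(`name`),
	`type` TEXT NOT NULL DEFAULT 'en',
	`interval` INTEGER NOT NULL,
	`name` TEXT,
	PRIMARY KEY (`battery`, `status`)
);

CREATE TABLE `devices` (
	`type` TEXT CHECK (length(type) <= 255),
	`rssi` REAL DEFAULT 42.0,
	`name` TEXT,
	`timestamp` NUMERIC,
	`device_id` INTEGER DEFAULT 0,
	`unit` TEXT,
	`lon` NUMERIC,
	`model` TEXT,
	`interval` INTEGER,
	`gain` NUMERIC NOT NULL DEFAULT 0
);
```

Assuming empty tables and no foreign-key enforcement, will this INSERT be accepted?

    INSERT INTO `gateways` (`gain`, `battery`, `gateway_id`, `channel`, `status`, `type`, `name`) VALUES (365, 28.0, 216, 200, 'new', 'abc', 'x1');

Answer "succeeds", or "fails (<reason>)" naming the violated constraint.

interval is omitted from the column list and has no DEFAULT, so it would receive NULL.
But interval is declared NOT NULL.

fails (NOT NULL on interval)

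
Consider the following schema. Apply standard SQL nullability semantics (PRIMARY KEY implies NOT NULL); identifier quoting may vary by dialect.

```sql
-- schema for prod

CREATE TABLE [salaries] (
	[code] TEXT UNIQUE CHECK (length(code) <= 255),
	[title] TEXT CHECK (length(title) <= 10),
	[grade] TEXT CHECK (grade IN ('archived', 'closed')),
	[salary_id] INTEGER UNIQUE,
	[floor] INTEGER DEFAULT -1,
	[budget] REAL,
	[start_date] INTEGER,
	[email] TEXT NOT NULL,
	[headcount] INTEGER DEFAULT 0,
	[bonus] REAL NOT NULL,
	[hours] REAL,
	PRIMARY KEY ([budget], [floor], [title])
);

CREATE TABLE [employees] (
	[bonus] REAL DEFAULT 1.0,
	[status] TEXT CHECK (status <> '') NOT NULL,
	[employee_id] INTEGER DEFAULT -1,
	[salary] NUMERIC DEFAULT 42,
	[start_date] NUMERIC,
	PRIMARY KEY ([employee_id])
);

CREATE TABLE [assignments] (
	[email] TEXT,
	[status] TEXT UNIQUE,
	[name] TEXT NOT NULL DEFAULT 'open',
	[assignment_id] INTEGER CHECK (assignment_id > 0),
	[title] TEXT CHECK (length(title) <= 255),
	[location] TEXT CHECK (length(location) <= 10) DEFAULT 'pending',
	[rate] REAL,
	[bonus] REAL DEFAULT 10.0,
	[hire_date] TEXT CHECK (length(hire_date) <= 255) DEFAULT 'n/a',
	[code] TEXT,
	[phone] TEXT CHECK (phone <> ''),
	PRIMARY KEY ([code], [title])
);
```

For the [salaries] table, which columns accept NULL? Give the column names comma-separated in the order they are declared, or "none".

- code: CHECK does not forbid NULL (a CHECK constraint passes when its expression is NULL) → nullable.
- title: part of the PRIMARY KEY, which implies NOT NULL → not nullable.
- grade: CHECK does not forbid NULL (a CHECK constraint passes when its expression is NULL) → nullable.
- salary_id: UNIQUE does not imply NOT NULL → nullable.
- floor: part of the PRIMARY KEY, which implies NOT NULL → not nullable.
- budget: part of the PRIMARY KEY, which implies NOT NULL → not nullable.
- start_date: no NOT NULL constraint applies → nullable.
- email: declared NOT NULL → not nullable.
- headcount: DEFAULT only fills an omitted column; an explicit NULL is still allowed → nullable.
- bonus: declared NOT NULL → not nullable.
- hours: no NOT NULL constraint applies → nullable.

code, grade, salary_id, start_date, headcount, hours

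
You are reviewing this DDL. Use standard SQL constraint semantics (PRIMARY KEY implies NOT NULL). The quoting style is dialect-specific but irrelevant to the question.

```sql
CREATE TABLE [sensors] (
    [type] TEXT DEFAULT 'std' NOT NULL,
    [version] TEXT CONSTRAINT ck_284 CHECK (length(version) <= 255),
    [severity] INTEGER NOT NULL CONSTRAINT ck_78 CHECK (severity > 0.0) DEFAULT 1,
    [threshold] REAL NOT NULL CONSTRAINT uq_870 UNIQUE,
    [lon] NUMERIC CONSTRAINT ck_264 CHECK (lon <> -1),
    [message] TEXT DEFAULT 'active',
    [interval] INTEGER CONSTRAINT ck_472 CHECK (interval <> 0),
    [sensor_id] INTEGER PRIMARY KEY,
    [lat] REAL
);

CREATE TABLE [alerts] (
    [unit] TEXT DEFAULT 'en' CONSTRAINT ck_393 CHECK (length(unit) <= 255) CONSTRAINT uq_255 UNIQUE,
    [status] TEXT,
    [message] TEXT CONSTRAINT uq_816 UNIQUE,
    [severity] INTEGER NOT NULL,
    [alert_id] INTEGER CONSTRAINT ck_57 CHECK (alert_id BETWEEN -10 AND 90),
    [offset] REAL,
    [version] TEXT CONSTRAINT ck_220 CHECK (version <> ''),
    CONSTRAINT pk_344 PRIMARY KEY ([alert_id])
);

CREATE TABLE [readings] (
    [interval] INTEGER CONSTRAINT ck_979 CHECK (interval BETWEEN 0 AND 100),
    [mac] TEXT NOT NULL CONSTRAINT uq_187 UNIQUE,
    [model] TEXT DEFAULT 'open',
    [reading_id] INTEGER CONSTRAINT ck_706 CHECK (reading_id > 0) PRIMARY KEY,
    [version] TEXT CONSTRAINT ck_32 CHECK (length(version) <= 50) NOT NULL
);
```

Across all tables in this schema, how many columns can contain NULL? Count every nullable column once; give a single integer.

12

sensors: 5 nullable (version, lon, message, interval, lat — PK (sensor_id) and explicit NOT NULL columns excluded).
alerts: 5 nullable (unit, status, message, offset, version — PK (alert_id) and explicit NOT NULL columns excluded).
readings: 2 nullable (interval, model — PK (reading_id) and explicit NOT NULL columns excluded).
Total: 5 + 5 + 2 = 12.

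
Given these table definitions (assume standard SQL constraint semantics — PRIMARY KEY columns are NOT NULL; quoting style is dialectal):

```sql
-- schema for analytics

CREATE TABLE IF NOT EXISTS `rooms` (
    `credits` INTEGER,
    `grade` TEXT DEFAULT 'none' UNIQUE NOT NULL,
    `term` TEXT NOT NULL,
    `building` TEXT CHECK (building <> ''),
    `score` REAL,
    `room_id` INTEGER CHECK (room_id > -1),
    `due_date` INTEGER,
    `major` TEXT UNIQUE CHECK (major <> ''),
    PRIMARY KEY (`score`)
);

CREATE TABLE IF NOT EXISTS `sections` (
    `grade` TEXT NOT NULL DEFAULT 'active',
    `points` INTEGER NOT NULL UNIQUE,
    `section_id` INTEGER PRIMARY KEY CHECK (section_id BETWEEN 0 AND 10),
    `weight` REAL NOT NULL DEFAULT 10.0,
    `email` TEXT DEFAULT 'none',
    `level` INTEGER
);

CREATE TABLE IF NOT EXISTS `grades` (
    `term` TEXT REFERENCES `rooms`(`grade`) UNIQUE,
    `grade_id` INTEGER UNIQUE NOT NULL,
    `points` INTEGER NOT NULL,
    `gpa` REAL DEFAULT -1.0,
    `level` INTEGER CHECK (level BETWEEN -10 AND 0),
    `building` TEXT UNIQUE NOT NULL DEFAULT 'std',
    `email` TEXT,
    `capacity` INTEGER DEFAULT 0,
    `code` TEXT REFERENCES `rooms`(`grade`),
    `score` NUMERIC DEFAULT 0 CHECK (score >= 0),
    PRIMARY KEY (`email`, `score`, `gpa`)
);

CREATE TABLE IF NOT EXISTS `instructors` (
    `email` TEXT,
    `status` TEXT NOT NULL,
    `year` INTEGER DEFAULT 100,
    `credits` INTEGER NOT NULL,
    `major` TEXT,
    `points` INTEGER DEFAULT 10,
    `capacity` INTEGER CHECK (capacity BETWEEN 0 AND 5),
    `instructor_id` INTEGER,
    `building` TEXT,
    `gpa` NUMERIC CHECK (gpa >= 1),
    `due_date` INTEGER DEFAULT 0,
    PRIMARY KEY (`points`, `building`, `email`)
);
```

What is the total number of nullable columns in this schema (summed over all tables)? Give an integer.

17

rooms: 5 nullable (credits, building, room_id, due_date, major — PK (score) and explicit NOT NULL columns excluded).
sections: 2 nullable (email, level — PK (section_id) and explicit NOT NULL columns excluded).
grades: 4 nullable (term, level, capacity, code — PK (email, score, gpa) and explicit NOT NULL columns excluded).
instructors: 6 nullable (year, major, capacity, instructor_id, gpa, due_date — PK (points, building, email) and explicit NOT NULL columns excluded).
Total: 5 + 2 + 4 + 6 = 17.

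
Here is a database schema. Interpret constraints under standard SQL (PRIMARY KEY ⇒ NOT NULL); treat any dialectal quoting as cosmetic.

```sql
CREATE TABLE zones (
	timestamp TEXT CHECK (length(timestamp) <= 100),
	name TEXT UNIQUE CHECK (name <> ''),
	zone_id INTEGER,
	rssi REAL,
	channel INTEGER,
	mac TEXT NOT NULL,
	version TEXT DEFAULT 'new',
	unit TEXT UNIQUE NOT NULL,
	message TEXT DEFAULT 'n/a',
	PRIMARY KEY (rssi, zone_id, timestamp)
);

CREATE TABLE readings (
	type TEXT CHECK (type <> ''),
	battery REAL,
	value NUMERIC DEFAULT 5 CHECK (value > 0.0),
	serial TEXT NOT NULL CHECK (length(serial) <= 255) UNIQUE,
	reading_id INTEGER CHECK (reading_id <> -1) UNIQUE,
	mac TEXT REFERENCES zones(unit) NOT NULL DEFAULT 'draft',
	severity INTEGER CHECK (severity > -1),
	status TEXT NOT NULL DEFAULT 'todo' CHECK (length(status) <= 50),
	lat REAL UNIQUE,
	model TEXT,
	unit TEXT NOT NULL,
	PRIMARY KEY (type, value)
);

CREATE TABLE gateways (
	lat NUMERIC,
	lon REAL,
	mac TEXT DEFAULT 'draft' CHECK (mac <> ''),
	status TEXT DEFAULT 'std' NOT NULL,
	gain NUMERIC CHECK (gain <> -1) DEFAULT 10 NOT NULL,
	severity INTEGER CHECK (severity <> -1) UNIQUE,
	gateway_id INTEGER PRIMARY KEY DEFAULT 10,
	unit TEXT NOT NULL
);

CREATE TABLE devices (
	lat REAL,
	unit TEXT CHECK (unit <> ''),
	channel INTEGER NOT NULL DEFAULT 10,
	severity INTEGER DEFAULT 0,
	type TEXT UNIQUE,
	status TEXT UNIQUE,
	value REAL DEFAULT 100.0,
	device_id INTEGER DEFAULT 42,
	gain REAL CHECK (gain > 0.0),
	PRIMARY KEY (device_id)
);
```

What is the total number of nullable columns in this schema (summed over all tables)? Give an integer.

20

zones: 4 nullable (name, channel, version, message — PK (rssi, zone_id, timestamp) and explicit NOT NULL columns excluded).
readings: 5 nullable (battery, reading_id, severity, lat, model — PK (type, value) and explicit NOT NULL columns excluded).
gateways: 4 nullable (lat, lon, mac, severity — PK (gateway_id) and explicit NOT NULL columns excluded).
devices: 7 nullable (lat, unit, severity, type, status, value, gain — PK (device_id) and explicit NOT NULL columns excluded).
Total: 4 + 5 + 4 + 7 = 20.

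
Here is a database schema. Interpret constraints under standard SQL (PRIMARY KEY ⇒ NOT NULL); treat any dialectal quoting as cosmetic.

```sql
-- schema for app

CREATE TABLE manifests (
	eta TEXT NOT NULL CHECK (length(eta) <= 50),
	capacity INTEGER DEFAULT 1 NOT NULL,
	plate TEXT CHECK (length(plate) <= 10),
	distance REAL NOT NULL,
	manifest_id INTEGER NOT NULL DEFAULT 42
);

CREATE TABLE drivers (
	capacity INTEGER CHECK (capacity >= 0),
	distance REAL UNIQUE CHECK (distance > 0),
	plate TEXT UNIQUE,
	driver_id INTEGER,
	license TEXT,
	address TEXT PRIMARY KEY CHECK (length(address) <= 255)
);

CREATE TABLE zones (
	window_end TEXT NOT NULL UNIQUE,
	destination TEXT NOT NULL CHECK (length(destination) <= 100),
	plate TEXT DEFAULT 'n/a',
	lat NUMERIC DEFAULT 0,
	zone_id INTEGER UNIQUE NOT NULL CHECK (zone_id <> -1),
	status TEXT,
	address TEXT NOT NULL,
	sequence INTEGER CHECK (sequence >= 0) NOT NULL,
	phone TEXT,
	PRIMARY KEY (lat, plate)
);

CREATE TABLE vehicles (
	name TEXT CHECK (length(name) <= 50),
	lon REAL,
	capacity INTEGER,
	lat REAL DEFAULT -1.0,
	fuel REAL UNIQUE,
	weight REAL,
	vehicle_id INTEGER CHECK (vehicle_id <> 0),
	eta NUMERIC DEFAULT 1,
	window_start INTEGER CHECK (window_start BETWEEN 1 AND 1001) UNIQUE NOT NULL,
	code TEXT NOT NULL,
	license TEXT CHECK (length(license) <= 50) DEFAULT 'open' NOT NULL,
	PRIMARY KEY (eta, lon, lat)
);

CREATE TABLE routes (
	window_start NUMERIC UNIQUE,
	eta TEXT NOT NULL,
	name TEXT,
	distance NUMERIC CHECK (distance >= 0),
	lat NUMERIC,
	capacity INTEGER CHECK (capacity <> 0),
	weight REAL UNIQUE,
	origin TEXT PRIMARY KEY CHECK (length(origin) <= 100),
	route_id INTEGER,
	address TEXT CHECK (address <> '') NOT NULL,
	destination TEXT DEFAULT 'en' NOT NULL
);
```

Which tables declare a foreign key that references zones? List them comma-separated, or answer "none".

none

No REFERENCES clause anywhere in the schema names zones.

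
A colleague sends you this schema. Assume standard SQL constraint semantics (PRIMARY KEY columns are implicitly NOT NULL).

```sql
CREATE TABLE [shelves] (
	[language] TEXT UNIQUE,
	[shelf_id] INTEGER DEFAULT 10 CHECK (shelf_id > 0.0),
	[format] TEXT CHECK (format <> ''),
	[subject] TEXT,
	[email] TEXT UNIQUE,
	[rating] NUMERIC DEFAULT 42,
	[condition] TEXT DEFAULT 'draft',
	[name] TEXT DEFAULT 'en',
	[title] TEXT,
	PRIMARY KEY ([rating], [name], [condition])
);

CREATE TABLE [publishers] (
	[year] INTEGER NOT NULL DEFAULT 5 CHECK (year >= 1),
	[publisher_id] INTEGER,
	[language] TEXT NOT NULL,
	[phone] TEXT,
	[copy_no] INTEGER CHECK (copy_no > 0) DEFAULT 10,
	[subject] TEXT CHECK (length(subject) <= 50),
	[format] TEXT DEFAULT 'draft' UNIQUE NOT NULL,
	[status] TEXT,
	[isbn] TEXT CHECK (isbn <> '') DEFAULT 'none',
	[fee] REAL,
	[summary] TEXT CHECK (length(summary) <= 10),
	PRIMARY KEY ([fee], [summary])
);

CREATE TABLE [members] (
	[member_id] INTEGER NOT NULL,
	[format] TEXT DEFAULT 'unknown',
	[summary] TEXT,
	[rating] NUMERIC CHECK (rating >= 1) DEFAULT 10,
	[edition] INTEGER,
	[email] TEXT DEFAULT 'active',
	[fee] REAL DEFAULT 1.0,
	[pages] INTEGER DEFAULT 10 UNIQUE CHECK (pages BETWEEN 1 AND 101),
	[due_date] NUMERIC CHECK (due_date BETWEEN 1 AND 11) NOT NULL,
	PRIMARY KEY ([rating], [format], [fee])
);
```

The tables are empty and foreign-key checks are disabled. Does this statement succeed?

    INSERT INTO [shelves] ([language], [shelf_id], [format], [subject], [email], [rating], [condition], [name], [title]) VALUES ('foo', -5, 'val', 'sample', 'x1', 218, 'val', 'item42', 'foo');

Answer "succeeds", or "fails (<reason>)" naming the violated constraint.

The value -5 for shelf_id violates CHECK (shelf_id > 0.0).

fails (CHECK on shelf_id)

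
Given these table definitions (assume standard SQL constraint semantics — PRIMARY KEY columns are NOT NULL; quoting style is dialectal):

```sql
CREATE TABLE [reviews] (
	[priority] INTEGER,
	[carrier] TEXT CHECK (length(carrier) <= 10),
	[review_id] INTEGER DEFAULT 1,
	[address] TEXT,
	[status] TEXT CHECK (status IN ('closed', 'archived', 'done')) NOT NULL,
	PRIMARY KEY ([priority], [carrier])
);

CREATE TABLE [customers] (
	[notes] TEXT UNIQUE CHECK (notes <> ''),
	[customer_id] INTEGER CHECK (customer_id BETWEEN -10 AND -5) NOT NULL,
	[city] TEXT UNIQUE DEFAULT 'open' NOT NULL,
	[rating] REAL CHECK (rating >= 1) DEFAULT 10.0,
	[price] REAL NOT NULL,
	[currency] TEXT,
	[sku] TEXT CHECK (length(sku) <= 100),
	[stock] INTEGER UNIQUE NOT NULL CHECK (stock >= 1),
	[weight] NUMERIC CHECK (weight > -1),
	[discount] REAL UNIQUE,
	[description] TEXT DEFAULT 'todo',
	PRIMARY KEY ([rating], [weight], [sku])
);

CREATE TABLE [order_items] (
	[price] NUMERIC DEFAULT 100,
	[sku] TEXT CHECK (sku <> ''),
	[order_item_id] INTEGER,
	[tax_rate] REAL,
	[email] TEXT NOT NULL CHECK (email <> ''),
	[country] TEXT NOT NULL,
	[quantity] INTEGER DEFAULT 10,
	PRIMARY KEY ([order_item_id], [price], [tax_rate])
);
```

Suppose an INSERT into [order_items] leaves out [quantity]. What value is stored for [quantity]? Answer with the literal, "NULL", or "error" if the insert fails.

quantity has an explicit DEFAULT 10.
When the column is omitted from an INSERT, that default is used.

10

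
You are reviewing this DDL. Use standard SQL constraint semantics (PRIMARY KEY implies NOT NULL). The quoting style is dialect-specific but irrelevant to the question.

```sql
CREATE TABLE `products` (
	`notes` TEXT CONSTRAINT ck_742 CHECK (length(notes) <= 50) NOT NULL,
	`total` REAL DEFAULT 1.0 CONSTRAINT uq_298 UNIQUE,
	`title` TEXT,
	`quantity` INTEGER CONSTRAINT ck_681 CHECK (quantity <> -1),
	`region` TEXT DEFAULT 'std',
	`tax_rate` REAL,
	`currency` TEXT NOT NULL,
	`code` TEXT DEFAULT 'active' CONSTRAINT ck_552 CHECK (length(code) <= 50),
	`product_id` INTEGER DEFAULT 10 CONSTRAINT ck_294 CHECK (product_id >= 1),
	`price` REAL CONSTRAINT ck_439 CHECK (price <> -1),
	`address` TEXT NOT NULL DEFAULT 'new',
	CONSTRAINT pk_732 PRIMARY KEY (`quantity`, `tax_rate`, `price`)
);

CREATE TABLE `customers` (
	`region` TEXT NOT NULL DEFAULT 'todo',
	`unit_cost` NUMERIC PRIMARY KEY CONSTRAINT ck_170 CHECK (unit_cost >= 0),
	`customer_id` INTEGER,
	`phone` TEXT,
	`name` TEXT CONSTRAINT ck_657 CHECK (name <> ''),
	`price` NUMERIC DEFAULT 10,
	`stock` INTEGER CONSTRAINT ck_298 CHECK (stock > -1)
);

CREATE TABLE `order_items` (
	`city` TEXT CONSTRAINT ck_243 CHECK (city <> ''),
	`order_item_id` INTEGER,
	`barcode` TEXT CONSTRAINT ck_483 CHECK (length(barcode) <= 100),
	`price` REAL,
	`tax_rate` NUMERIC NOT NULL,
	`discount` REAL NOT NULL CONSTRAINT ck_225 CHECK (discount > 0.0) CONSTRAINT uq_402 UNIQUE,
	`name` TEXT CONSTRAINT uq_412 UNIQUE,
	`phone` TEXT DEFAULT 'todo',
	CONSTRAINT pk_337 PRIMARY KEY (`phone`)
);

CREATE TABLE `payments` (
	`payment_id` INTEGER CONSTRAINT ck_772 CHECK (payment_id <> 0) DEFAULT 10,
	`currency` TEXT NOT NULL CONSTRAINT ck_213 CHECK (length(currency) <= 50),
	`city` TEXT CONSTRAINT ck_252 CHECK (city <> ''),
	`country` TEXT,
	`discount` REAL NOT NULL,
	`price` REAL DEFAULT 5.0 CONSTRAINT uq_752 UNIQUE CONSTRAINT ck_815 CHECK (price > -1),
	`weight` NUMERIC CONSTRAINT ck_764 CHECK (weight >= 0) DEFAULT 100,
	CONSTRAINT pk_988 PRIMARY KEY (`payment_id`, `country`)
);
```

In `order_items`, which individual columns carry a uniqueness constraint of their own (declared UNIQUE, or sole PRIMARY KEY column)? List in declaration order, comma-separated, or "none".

discount, name, phone

- city: no UNIQUE or single-column PK constraint.
- order_item_id: no UNIQUE or single-column PK constraint.
- barcode: no UNIQUE or single-column PK constraint.
- price: no UNIQUE or single-column PK constraint.
- tax_rate: no UNIQUE or single-column PK constraint.
- discount: declared UNIQUE → unique.
- name: declared UNIQUE → unique.
- phone: single-column PRIMARY KEY → unique.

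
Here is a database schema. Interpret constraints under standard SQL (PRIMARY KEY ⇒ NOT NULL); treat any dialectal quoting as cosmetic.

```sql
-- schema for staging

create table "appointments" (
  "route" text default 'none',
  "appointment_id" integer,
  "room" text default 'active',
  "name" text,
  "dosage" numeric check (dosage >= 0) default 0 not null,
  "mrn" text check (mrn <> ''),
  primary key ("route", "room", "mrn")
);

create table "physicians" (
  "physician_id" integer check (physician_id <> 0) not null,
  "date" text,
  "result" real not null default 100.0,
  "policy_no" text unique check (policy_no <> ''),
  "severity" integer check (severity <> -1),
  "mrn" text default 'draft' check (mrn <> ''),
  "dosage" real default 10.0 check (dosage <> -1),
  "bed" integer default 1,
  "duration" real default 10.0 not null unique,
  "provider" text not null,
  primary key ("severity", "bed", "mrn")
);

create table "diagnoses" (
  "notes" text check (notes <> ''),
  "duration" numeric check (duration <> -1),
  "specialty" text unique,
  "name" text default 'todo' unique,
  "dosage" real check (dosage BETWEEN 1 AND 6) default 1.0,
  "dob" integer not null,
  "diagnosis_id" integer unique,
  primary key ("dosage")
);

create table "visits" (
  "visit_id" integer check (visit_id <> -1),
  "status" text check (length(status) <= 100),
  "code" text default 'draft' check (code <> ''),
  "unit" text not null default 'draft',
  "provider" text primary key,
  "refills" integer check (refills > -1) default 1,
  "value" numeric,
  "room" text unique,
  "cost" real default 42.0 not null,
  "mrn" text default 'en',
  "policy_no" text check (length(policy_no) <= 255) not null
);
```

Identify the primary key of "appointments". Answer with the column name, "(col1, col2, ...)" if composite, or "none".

A table-level PRIMARY KEY clause names 3 columns: route, room, mrn.
This is a composite key — the combination is unique, not each column individually.

(route, room, mrn)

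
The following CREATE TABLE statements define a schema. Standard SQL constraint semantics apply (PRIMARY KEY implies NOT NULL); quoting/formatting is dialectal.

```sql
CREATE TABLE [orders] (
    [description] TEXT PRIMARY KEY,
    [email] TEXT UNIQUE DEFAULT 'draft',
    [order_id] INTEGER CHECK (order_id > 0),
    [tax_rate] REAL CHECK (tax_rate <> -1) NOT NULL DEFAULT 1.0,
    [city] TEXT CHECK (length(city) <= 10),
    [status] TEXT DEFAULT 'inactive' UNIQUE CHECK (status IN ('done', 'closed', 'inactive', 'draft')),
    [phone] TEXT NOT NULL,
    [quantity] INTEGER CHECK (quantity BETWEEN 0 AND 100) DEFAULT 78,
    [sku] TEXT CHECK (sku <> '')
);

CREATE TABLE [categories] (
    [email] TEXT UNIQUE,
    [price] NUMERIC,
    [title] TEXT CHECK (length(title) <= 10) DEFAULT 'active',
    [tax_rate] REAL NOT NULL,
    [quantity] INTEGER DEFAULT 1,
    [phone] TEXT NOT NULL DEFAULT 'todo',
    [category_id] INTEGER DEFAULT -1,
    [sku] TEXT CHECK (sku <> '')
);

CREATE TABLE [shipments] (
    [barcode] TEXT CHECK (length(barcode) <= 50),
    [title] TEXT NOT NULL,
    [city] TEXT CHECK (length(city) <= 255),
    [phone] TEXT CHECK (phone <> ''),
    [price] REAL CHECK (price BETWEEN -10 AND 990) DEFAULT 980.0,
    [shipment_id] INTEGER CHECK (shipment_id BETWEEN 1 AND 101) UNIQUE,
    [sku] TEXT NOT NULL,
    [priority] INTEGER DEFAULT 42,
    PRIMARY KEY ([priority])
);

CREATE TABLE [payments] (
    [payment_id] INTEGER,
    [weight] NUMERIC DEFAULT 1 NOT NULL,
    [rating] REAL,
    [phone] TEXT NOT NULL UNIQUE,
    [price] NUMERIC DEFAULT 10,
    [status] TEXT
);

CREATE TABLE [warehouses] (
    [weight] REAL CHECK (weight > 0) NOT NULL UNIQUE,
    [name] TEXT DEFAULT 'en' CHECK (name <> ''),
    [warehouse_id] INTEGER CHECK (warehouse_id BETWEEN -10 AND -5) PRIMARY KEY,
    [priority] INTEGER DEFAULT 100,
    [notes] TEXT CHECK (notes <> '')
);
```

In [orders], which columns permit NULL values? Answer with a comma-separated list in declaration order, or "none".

- description: part of the PRIMARY KEY, which implies NOT NULL → not nullable.
- email: UNIQUE does not imply NOT NULL → nullable.
- order_id: CHECK does not forbid NULL (a CHECK constraint passes when its expression is NULL) → nullable.
- tax_rate: declared NOT NULL → not nullable.
- city: CHECK does not forbid NULL (a CHECK constraint passes when its expression is NULL) → nullable.
- status: CHECK does not forbid NULL (a CHECK constraint passes when its expression is NULL) → nullable.
- phone: declared NOT NULL → not nullable.
- quantity: CHECK does not forbid NULL (a CHECK constraint passes when its expression is NULL) → nullable.
- sku: CHECK does not forbid NULL (a CHECK constraint passes when its expression is NULL) → nullable.

email, order_id, city, status, quantity, sku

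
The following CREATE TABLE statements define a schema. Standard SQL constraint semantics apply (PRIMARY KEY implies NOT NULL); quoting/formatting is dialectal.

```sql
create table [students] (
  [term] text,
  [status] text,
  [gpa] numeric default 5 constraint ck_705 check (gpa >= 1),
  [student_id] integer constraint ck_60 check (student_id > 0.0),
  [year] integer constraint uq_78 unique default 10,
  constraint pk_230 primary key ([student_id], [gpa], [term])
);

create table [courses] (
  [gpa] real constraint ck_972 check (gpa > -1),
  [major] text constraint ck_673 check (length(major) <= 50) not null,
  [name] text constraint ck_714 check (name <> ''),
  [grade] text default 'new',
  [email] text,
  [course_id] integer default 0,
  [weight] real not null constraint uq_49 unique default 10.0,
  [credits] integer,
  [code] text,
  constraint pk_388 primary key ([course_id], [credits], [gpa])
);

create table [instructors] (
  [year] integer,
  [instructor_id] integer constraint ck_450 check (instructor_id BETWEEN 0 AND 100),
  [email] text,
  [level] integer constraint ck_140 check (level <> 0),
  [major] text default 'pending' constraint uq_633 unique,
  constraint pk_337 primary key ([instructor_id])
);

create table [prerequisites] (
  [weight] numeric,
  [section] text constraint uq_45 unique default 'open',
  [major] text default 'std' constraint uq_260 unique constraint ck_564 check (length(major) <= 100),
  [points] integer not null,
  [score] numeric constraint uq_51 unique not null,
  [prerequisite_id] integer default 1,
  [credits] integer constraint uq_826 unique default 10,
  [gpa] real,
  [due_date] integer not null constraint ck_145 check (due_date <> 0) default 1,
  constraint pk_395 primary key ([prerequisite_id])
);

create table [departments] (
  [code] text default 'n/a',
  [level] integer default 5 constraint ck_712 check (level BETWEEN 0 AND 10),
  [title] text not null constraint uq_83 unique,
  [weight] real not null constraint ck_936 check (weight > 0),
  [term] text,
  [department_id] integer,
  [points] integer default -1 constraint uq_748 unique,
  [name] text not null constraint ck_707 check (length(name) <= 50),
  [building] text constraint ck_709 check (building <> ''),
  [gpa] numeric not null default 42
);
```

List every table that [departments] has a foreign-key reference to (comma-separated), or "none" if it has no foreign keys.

none

No column in departments has a REFERENCES clause.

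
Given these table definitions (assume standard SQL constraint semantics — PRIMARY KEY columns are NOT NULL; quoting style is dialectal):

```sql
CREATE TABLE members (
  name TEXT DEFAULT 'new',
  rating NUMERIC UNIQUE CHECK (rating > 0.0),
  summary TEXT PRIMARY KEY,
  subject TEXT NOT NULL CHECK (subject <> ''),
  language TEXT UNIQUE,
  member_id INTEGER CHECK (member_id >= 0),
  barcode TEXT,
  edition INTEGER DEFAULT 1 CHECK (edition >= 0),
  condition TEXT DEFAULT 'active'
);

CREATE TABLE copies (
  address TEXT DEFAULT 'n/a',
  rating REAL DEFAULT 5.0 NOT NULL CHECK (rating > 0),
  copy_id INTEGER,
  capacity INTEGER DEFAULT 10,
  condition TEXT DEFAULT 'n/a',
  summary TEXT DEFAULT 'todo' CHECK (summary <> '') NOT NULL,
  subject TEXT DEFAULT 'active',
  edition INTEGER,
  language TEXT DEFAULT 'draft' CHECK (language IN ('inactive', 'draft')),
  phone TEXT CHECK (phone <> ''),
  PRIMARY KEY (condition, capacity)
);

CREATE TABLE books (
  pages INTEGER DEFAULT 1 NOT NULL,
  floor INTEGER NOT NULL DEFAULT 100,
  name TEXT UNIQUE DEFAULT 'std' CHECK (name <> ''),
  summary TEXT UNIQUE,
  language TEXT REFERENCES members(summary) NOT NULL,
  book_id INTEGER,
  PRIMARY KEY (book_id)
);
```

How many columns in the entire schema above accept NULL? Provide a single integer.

members: 7 nullable (name, rating, language, member_id, barcode, edition, condition — PK (summary) and explicit NOT NULL columns excluded).
copies: 6 nullable (address, copy_id, subject, edition, language, phone — PK (condition, capacity) and explicit NOT NULL columns excluded).
books: 2 nullable (name, summary — PK (book_id) and explicit NOT NULL columns excluded).
Total: 7 + 6 + 2 = 15.

15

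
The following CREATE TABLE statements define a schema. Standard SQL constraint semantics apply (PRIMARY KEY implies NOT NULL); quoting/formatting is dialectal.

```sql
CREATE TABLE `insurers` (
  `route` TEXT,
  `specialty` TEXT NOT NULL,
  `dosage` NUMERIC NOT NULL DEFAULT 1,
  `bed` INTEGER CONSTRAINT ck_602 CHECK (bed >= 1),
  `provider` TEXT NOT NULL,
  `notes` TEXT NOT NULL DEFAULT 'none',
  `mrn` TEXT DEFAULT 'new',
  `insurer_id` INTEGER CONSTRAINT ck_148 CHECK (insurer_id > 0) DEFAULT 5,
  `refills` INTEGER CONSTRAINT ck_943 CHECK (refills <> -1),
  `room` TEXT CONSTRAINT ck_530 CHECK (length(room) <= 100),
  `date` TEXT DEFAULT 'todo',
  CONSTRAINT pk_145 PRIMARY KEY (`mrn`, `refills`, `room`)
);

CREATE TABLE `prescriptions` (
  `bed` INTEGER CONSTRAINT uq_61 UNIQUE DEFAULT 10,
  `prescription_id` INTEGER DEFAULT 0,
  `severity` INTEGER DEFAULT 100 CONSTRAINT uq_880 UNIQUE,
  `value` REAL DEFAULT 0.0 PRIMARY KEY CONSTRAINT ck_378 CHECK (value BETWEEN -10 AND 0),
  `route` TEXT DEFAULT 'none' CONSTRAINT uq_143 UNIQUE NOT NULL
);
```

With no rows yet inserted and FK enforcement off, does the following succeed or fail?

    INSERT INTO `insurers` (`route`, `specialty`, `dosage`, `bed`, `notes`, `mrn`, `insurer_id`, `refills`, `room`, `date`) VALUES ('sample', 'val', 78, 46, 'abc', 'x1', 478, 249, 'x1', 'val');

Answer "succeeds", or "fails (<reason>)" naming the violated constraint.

provider is omitted from the column list and has no DEFAULT, so it would receive NULL.
But provider is declared NOT NULL.

fails (NOT NULL on provider)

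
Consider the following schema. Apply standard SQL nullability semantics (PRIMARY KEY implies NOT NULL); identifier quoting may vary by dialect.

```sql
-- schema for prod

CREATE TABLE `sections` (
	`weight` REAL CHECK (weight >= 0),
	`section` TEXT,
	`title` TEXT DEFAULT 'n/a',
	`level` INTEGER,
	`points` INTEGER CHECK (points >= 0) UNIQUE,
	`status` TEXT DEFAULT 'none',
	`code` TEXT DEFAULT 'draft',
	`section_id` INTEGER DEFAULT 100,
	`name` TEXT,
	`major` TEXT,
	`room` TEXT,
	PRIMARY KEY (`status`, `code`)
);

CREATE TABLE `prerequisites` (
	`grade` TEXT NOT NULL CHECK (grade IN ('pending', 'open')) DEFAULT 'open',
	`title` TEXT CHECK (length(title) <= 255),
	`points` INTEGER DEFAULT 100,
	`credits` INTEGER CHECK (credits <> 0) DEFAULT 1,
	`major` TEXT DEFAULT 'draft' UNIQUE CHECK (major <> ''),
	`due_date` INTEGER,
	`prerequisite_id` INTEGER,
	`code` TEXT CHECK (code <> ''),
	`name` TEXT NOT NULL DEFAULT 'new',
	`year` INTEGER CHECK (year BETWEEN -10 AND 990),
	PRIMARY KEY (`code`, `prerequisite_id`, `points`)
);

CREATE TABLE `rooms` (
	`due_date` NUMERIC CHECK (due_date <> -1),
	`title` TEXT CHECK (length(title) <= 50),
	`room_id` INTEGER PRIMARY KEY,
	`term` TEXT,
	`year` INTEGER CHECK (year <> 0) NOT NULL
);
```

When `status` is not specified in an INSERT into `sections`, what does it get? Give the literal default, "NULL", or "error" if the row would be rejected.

status has an explicit DEFAULT 'none'.
When the column is omitted from an INSERT, that default is used.

'none'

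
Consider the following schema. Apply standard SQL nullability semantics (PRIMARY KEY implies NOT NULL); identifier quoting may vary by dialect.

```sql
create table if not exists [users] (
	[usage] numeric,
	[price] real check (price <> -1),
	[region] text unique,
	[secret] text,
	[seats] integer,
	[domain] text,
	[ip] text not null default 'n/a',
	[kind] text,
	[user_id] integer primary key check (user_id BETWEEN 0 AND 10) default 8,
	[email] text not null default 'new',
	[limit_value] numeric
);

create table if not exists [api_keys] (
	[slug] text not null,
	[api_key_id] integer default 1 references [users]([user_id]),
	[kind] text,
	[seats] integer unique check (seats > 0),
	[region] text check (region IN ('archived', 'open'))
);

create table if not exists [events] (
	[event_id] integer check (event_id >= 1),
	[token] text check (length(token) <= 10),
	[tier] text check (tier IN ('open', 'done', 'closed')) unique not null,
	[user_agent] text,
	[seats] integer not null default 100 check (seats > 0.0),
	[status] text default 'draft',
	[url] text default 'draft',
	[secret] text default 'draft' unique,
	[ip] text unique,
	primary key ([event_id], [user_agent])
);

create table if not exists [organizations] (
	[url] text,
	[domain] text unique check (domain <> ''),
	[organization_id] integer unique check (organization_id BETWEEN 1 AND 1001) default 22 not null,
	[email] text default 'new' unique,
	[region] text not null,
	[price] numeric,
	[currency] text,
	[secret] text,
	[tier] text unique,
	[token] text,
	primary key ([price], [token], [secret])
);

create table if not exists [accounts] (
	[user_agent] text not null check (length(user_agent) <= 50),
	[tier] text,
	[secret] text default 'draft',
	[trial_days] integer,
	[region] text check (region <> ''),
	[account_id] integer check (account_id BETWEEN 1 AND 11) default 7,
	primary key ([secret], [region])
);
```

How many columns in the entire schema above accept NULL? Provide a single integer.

users: 8 nullable (usage, price, region, secret, seats, domain, kind, limit_value — PK (user_id) and explicit NOT NULL columns excluded).
api_keys: 4 nullable (api_key_id, kind, seats, region — PK none and explicit NOT NULL columns excluded).
events: 5 nullable (token, status, url, secret, ip — PK (event_id, user_agent) and explicit NOT NULL columns excluded).
organizations: 5 nullable (url, domain, email, currency, tier — PK (price, token, secret) and explicit NOT NULL columns excluded).
accounts: 3 nullable (tier, trial_days, account_id — PK (secret, region) and explicit NOT NULL columns excluded).
Total: 8 + 4 + 5 + 5 + 3 = 25.

25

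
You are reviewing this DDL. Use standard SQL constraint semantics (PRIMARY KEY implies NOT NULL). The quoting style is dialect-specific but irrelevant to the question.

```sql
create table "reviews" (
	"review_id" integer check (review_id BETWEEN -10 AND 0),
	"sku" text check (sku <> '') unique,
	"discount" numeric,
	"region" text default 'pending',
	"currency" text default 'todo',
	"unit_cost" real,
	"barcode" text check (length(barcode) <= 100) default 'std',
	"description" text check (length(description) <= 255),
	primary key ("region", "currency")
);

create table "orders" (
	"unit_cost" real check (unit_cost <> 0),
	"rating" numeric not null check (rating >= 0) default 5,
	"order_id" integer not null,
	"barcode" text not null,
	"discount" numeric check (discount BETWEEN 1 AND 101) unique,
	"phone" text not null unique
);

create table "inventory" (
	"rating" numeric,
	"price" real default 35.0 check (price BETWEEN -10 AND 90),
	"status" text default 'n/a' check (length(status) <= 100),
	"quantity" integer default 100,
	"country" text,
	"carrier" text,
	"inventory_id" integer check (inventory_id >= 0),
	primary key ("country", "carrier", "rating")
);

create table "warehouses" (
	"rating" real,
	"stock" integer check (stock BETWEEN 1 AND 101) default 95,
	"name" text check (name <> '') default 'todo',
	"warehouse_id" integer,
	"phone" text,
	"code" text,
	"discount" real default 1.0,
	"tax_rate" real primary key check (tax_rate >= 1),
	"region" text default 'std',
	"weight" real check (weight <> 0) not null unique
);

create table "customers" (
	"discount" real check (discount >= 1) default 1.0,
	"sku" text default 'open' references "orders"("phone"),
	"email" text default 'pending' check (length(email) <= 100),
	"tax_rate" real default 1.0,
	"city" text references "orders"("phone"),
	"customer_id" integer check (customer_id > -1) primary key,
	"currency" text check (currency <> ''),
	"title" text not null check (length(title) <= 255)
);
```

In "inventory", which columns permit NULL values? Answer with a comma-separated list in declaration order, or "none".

price, status, quantity, inventory_id

- rating: part of the PRIMARY KEY, which implies NOT NULL → not nullable.
- price: CHECK does not forbid NULL (a CHECK constraint passes when its expression is NULL) → nullable.
- status: CHECK does not forbid NULL (a CHECK constraint passes when its expression is NULL) → nullable.
- quantity: DEFAULT only fills an omitted column; an explicit NULL is still allowed → nullable.
- country: part of the PRIMARY KEY, which implies NOT NULL → not nullable.
- carrier: part of the PRIMARY KEY, which implies NOT NULL → not nullable.
- inventory_id: CHECK does not forbid NULL (a CHECK constraint passes when its expression is NULL) → nullable.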